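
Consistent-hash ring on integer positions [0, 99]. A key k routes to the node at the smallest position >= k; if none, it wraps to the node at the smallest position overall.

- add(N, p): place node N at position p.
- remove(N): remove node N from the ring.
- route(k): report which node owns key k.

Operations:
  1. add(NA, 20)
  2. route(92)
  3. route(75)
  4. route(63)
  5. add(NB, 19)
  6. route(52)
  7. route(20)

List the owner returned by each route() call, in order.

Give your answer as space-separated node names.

Op 1: add NA@20 -> ring=[20:NA]
Op 2: route key 92: none >= 92, wrap to smallest pos 20 -> NA
Op 3: route key 75: none >= 75, wrap to smallest pos 20 -> NA
Op 4: route key 63: none >= 63, wrap to smallest pos 20 -> NA
Op 5: add NB@19 -> ring=[19:NB,20:NA]
Op 6: route key 52: none >= 52, wrap to smallest pos 19 -> NB
Op 7: route key 20: smallest pos >= 20 is 20 -> NA

Answer: NA NA NA NB NA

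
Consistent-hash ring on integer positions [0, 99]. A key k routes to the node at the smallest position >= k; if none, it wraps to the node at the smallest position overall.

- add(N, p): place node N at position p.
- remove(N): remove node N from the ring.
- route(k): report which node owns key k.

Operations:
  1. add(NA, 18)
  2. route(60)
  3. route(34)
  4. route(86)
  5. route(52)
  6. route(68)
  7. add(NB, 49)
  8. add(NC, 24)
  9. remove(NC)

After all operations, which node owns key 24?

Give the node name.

Op 1: add NA@18 -> ring=[18:NA]
Op 2: route key 60: none >= 60, wrap to smallest pos 18 -> NA
Op 3: route key 34: none >= 34, wrap to smallest pos 18 -> NA
Op 4: route key 86: none >= 86, wrap to smallest pos 18 -> NA
Op 5: route key 52: none >= 52, wrap to smallest pos 18 -> NA
Op 6: route key 68: none >= 68, wrap to smallest pos 18 -> NA
Op 7: add NB@49 -> ring=[18:NA,49:NB]
Op 8: add NC@24 -> ring=[18:NA,24:NC,49:NB]
Op 9: remove NC -> ring=[18:NA,49:NB]
Final route key 24: smallest pos >= 24 is 49 -> NB

Answer: NB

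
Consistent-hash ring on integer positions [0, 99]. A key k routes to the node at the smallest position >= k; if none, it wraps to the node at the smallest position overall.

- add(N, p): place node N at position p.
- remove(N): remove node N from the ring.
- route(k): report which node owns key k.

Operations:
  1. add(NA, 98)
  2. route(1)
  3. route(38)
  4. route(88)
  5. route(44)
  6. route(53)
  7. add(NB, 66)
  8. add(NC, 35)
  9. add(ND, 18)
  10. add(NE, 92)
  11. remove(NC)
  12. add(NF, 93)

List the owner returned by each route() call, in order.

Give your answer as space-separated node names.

Answer: NA NA NA NA NA

Derivation:
Op 1: add NA@98 -> ring=[98:NA]
Op 2: route key 1: smallest pos >= 1 is 98 -> NA
Op 3: route key 38: smallest pos >= 38 is 98 -> NA
Op 4: route key 88: smallest pos >= 88 is 98 -> NA
Op 5: route key 44: smallest pos >= 44 is 98 -> NA
Op 6: route key 53: smallest pos >= 53 is 98 -> NA
Op 7: add NB@66 -> ring=[66:NB,98:NA]
Op 8: add NC@35 -> ring=[35:NC,66:NB,98:NA]
Op 9: add ND@18 -> ring=[18:ND,35:NC,66:NB,98:NA]
Op 10: add NE@92 -> ring=[18:ND,35:NC,66:NB,92:NE,98:NA]
Op 11: remove NC -> ring=[18:ND,66:NB,92:NE,98:NA]
Op 12: add NF@93 -> ring=[18:ND,66:NB,92:NE,93:NF,98:NA]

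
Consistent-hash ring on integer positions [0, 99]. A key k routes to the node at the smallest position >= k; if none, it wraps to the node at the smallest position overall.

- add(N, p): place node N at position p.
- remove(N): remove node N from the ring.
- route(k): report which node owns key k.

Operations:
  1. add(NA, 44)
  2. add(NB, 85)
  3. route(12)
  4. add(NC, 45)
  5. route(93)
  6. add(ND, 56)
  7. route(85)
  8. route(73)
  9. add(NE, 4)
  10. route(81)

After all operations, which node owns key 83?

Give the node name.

Answer: NB

Derivation:
Op 1: add NA@44 -> ring=[44:NA]
Op 2: add NB@85 -> ring=[44:NA,85:NB]
Op 3: route key 12: smallest pos >= 12 is 44 -> NA
Op 4: add NC@45 -> ring=[44:NA,45:NC,85:NB]
Op 5: route key 93: none >= 93, wrap to smallest pos 44 -> NA
Op 6: add ND@56 -> ring=[44:NA,45:NC,56:ND,85:NB]
Op 7: route key 85: smallest pos >= 85 is 85 -> NB
Op 8: route key 73: smallest pos >= 73 is 85 -> NB
Op 9: add NE@4 -> ring=[4:NE,44:NA,45:NC,56:ND,85:NB]
Op 10: route key 81: smallest pos >= 81 is 85 -> NB
Final route key 83: smallest pos >= 83 is 85 -> NB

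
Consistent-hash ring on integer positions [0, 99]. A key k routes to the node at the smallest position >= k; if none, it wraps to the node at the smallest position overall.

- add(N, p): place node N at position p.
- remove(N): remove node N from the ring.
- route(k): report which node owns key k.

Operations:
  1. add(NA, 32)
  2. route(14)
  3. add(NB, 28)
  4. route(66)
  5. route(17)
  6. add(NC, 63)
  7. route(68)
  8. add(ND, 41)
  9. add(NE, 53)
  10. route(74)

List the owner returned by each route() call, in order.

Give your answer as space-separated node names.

Op 1: add NA@32 -> ring=[32:NA]
Op 2: route key 14: smallest pos >= 14 is 32 -> NA
Op 3: add NB@28 -> ring=[28:NB,32:NA]
Op 4: route key 66: none >= 66, wrap to smallest pos 28 -> NB
Op 5: route key 17: smallest pos >= 17 is 28 -> NB
Op 6: add NC@63 -> ring=[28:NB,32:NA,63:NC]
Op 7: route key 68: none >= 68, wrap to smallest pos 28 -> NB
Op 8: add ND@41 -> ring=[28:NB,32:NA,41:ND,63:NC]
Op 9: add NE@53 -> ring=[28:NB,32:NA,41:ND,53:NE,63:NC]
Op 10: route key 74: none >= 74, wrap to smallest pos 28 -> NB

Answer: NA NB NB NB NB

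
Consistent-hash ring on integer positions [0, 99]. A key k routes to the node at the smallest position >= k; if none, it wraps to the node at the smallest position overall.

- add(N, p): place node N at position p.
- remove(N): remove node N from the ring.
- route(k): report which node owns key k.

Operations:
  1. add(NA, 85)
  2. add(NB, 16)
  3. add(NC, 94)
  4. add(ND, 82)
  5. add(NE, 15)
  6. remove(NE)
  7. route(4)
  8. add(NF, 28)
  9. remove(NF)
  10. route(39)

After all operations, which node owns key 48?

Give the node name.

Answer: ND

Derivation:
Op 1: add NA@85 -> ring=[85:NA]
Op 2: add NB@16 -> ring=[16:NB,85:NA]
Op 3: add NC@94 -> ring=[16:NB,85:NA,94:NC]
Op 4: add ND@82 -> ring=[16:NB,82:ND,85:NA,94:NC]
Op 5: add NE@15 -> ring=[15:NE,16:NB,82:ND,85:NA,94:NC]
Op 6: remove NE -> ring=[16:NB,82:ND,85:NA,94:NC]
Op 7: route key 4: smallest pos >= 4 is 16 -> NB
Op 8: add NF@28 -> ring=[16:NB,28:NF,82:ND,85:NA,94:NC]
Op 9: remove NF -> ring=[16:NB,82:ND,85:NA,94:NC]
Op 10: route key 39: smallest pos >= 39 is 82 -> ND
Final route key 48: smallest pos >= 48 is 82 -> ND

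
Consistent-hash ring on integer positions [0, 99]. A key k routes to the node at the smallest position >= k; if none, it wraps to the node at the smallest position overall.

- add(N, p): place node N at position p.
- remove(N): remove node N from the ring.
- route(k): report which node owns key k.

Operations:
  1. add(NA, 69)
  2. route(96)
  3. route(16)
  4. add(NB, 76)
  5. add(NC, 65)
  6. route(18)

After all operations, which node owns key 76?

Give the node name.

Answer: NB

Derivation:
Op 1: add NA@69 -> ring=[69:NA]
Op 2: route key 96: none >= 96, wrap to smallest pos 69 -> NA
Op 3: route key 16: smallest pos >= 16 is 69 -> NA
Op 4: add NB@76 -> ring=[69:NA,76:NB]
Op 5: add NC@65 -> ring=[65:NC,69:NA,76:NB]
Op 6: route key 18: smallest pos >= 18 is 65 -> NC
Final route key 76: smallest pos >= 76 is 76 -> NB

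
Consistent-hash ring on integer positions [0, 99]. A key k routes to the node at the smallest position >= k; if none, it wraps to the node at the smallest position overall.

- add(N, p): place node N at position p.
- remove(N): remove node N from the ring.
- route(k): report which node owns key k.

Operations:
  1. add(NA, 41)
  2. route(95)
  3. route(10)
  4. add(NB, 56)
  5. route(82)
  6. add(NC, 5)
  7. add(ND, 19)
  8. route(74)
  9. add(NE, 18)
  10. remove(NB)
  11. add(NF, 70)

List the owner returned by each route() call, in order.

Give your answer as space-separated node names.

Answer: NA NA NA NC

Derivation:
Op 1: add NA@41 -> ring=[41:NA]
Op 2: route key 95: none >= 95, wrap to smallest pos 41 -> NA
Op 3: route key 10: smallest pos >= 10 is 41 -> NA
Op 4: add NB@56 -> ring=[41:NA,56:NB]
Op 5: route key 82: none >= 82, wrap to smallest pos 41 -> NA
Op 6: add NC@5 -> ring=[5:NC,41:NA,56:NB]
Op 7: add ND@19 -> ring=[5:NC,19:ND,41:NA,56:NB]
Op 8: route key 74: none >= 74, wrap to smallest pos 5 -> NC
Op 9: add NE@18 -> ring=[5:NC,18:NE,19:ND,41:NA,56:NB]
Op 10: remove NB -> ring=[5:NC,18:NE,19:ND,41:NA]
Op 11: add NF@70 -> ring=[5:NC,18:NE,19:ND,41:NA,70:NF]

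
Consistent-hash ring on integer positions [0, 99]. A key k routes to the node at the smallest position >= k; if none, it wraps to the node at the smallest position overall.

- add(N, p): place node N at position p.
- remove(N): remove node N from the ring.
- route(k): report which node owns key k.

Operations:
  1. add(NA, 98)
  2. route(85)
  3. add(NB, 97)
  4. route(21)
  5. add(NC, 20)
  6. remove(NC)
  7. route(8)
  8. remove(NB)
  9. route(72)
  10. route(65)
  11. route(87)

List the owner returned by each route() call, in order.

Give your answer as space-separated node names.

Op 1: add NA@98 -> ring=[98:NA]
Op 2: route key 85: smallest pos >= 85 is 98 -> NA
Op 3: add NB@97 -> ring=[97:NB,98:NA]
Op 4: route key 21: smallest pos >= 21 is 97 -> NB
Op 5: add NC@20 -> ring=[20:NC,97:NB,98:NA]
Op 6: remove NC -> ring=[97:NB,98:NA]
Op 7: route key 8: smallest pos >= 8 is 97 -> NB
Op 8: remove NB -> ring=[98:NA]
Op 9: route key 72: smallest pos >= 72 is 98 -> NA
Op 10: route key 65: smallest pos >= 65 is 98 -> NA
Op 11: route key 87: smallest pos >= 87 is 98 -> NA

Answer: NA NB NB NA NA NA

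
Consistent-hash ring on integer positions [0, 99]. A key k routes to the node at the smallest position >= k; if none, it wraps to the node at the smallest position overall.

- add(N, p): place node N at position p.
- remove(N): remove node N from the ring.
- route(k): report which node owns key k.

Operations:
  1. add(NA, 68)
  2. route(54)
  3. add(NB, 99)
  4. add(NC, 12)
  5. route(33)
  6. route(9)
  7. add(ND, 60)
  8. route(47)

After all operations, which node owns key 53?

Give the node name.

Answer: ND

Derivation:
Op 1: add NA@68 -> ring=[68:NA]
Op 2: route key 54: smallest pos >= 54 is 68 -> NA
Op 3: add NB@99 -> ring=[68:NA,99:NB]
Op 4: add NC@12 -> ring=[12:NC,68:NA,99:NB]
Op 5: route key 33: smallest pos >= 33 is 68 -> NA
Op 6: route key 9: smallest pos >= 9 is 12 -> NC
Op 7: add ND@60 -> ring=[12:NC,60:ND,68:NA,99:NB]
Op 8: route key 47: smallest pos >= 47 is 60 -> ND
Final route key 53: smallest pos >= 53 is 60 -> ND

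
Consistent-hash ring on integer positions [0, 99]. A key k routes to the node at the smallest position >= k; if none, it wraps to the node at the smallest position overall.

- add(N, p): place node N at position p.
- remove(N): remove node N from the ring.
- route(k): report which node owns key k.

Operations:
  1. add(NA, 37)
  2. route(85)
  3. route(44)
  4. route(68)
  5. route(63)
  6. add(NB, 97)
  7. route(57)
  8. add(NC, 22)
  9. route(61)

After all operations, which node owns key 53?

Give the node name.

Answer: NB

Derivation:
Op 1: add NA@37 -> ring=[37:NA]
Op 2: route key 85: none >= 85, wrap to smallest pos 37 -> NA
Op 3: route key 44: none >= 44, wrap to smallest pos 37 -> NA
Op 4: route key 68: none >= 68, wrap to smallest pos 37 -> NA
Op 5: route key 63: none >= 63, wrap to smallest pos 37 -> NA
Op 6: add NB@97 -> ring=[37:NA,97:NB]
Op 7: route key 57: smallest pos >= 57 is 97 -> NB
Op 8: add NC@22 -> ring=[22:NC,37:NA,97:NB]
Op 9: route key 61: smallest pos >= 61 is 97 -> NB
Final route key 53: smallest pos >= 53 is 97 -> NB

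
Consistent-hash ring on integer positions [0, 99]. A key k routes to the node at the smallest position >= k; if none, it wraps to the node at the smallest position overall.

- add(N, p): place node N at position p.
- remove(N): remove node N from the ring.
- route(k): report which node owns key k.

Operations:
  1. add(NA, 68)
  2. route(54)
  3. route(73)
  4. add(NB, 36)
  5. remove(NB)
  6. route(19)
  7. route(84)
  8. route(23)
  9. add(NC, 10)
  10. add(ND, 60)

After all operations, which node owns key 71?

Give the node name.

Answer: NC

Derivation:
Op 1: add NA@68 -> ring=[68:NA]
Op 2: route key 54: smallest pos >= 54 is 68 -> NA
Op 3: route key 73: none >= 73, wrap to smallest pos 68 -> NA
Op 4: add NB@36 -> ring=[36:NB,68:NA]
Op 5: remove NB -> ring=[68:NA]
Op 6: route key 19: smallest pos >= 19 is 68 -> NA
Op 7: route key 84: none >= 84, wrap to smallest pos 68 -> NA
Op 8: route key 23: smallest pos >= 23 is 68 -> NA
Op 9: add NC@10 -> ring=[10:NC,68:NA]
Op 10: add ND@60 -> ring=[10:NC,60:ND,68:NA]
Final route key 71: none >= 71, wrap to smallest pos 10 -> NC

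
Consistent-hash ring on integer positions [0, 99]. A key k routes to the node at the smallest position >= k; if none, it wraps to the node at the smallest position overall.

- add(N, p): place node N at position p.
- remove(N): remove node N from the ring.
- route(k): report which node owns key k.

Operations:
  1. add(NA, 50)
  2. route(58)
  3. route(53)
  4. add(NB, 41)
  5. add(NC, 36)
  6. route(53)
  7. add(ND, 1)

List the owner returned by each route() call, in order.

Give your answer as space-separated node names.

Answer: NA NA NC

Derivation:
Op 1: add NA@50 -> ring=[50:NA]
Op 2: route key 58: none >= 58, wrap to smallest pos 50 -> NA
Op 3: route key 53: none >= 53, wrap to smallest pos 50 -> NA
Op 4: add NB@41 -> ring=[41:NB,50:NA]
Op 5: add NC@36 -> ring=[36:NC,41:NB,50:NA]
Op 6: route key 53: none >= 53, wrap to smallest pos 36 -> NC
Op 7: add ND@1 -> ring=[1:ND,36:NC,41:NB,50:NA]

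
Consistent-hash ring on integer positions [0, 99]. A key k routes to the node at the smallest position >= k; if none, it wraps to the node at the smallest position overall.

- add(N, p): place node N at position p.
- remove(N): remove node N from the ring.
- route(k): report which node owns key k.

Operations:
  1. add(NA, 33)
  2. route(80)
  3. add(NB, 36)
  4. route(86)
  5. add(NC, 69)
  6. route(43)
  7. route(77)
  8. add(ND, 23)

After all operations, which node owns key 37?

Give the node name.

Answer: NC

Derivation:
Op 1: add NA@33 -> ring=[33:NA]
Op 2: route key 80: none >= 80, wrap to smallest pos 33 -> NA
Op 3: add NB@36 -> ring=[33:NA,36:NB]
Op 4: route key 86: none >= 86, wrap to smallest pos 33 -> NA
Op 5: add NC@69 -> ring=[33:NA,36:NB,69:NC]
Op 6: route key 43: smallest pos >= 43 is 69 -> NC
Op 7: route key 77: none >= 77, wrap to smallest pos 33 -> NA
Op 8: add ND@23 -> ring=[23:ND,33:NA,36:NB,69:NC]
Final route key 37: smallest pos >= 37 is 69 -> NC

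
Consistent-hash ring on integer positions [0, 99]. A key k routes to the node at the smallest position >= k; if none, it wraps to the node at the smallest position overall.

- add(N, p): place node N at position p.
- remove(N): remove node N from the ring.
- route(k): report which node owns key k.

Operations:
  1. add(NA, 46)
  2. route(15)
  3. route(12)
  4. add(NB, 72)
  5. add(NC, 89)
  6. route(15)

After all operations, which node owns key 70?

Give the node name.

Answer: NB

Derivation:
Op 1: add NA@46 -> ring=[46:NA]
Op 2: route key 15: smallest pos >= 15 is 46 -> NA
Op 3: route key 12: smallest pos >= 12 is 46 -> NA
Op 4: add NB@72 -> ring=[46:NA,72:NB]
Op 5: add NC@89 -> ring=[46:NA,72:NB,89:NC]
Op 6: route key 15: smallest pos >= 15 is 46 -> NA
Final route key 70: smallest pos >= 70 is 72 -> NB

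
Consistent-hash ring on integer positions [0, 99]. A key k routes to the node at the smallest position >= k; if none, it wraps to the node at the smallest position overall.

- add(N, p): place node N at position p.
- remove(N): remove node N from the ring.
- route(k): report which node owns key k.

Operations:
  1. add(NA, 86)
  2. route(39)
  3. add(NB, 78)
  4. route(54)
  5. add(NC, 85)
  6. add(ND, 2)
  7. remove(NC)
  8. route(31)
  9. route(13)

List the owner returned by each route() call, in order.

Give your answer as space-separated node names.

Op 1: add NA@86 -> ring=[86:NA]
Op 2: route key 39: smallest pos >= 39 is 86 -> NA
Op 3: add NB@78 -> ring=[78:NB,86:NA]
Op 4: route key 54: smallest pos >= 54 is 78 -> NB
Op 5: add NC@85 -> ring=[78:NB,85:NC,86:NA]
Op 6: add ND@2 -> ring=[2:ND,78:NB,85:NC,86:NA]
Op 7: remove NC -> ring=[2:ND,78:NB,86:NA]
Op 8: route key 31: smallest pos >= 31 is 78 -> NB
Op 9: route key 13: smallest pos >= 13 is 78 -> NB

Answer: NA NB NB NB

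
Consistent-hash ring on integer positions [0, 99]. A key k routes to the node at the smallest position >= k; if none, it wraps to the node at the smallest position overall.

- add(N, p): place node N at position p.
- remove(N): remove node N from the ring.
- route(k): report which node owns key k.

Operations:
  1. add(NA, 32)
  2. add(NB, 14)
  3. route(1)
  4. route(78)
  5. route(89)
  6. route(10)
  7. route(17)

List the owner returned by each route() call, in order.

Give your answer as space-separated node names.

Op 1: add NA@32 -> ring=[32:NA]
Op 2: add NB@14 -> ring=[14:NB,32:NA]
Op 3: route key 1: smallest pos >= 1 is 14 -> NB
Op 4: route key 78: none >= 78, wrap to smallest pos 14 -> NB
Op 5: route key 89: none >= 89, wrap to smallest pos 14 -> NB
Op 6: route key 10: smallest pos >= 10 is 14 -> NB
Op 7: route key 17: smallest pos >= 17 is 32 -> NA

Answer: NB NB NB NB NA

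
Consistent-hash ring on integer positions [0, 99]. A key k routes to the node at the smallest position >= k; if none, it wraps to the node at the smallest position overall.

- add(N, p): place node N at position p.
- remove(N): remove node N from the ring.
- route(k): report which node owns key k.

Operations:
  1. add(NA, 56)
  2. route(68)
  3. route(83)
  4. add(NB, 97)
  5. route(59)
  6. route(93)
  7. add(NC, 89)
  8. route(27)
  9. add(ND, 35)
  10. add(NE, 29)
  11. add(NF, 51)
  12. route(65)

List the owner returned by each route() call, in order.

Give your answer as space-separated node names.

Answer: NA NA NB NB NA NC

Derivation:
Op 1: add NA@56 -> ring=[56:NA]
Op 2: route key 68: none >= 68, wrap to smallest pos 56 -> NA
Op 3: route key 83: none >= 83, wrap to smallest pos 56 -> NA
Op 4: add NB@97 -> ring=[56:NA,97:NB]
Op 5: route key 59: smallest pos >= 59 is 97 -> NB
Op 6: route key 93: smallest pos >= 93 is 97 -> NB
Op 7: add NC@89 -> ring=[56:NA,89:NC,97:NB]
Op 8: route key 27: smallest pos >= 27 is 56 -> NA
Op 9: add ND@35 -> ring=[35:ND,56:NA,89:NC,97:NB]
Op 10: add NE@29 -> ring=[29:NE,35:ND,56:NA,89:NC,97:NB]
Op 11: add NF@51 -> ring=[29:NE,35:ND,51:NF,56:NA,89:NC,97:NB]
Op 12: route key 65: smallest pos >= 65 is 89 -> NC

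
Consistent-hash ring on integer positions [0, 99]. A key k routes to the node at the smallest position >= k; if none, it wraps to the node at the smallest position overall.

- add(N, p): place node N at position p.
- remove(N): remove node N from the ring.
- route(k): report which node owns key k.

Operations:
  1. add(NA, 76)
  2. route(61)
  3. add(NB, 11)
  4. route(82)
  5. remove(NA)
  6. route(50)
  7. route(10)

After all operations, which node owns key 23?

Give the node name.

Op 1: add NA@76 -> ring=[76:NA]
Op 2: route key 61: smallest pos >= 61 is 76 -> NA
Op 3: add NB@11 -> ring=[11:NB,76:NA]
Op 4: route key 82: none >= 82, wrap to smallest pos 11 -> NB
Op 5: remove NA -> ring=[11:NB]
Op 6: route key 50: none >= 50, wrap to smallest pos 11 -> NB
Op 7: route key 10: smallest pos >= 10 is 11 -> NB
Final route key 23: none >= 23, wrap to smallest pos 11 -> NB

Answer: NB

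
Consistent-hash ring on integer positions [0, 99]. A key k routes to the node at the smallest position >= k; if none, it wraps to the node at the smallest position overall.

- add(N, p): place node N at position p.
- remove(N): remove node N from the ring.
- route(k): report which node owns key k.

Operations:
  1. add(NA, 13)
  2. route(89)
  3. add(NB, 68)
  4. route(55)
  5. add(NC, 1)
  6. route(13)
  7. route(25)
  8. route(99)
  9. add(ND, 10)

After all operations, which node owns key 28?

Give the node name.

Answer: NB

Derivation:
Op 1: add NA@13 -> ring=[13:NA]
Op 2: route key 89: none >= 89, wrap to smallest pos 13 -> NA
Op 3: add NB@68 -> ring=[13:NA,68:NB]
Op 4: route key 55: smallest pos >= 55 is 68 -> NB
Op 5: add NC@1 -> ring=[1:NC,13:NA,68:NB]
Op 6: route key 13: smallest pos >= 13 is 13 -> NA
Op 7: route key 25: smallest pos >= 25 is 68 -> NB
Op 8: route key 99: none >= 99, wrap to smallest pos 1 -> NC
Op 9: add ND@10 -> ring=[1:NC,10:ND,13:NA,68:NB]
Final route key 28: smallest pos >= 28 is 68 -> NB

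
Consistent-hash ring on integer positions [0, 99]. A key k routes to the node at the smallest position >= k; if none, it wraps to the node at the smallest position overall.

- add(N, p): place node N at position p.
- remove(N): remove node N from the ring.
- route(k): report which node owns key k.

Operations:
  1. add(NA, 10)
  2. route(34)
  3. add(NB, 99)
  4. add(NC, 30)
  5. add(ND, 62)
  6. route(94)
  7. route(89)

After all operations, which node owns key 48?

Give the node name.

Op 1: add NA@10 -> ring=[10:NA]
Op 2: route key 34: none >= 34, wrap to smallest pos 10 -> NA
Op 3: add NB@99 -> ring=[10:NA,99:NB]
Op 4: add NC@30 -> ring=[10:NA,30:NC,99:NB]
Op 5: add ND@62 -> ring=[10:NA,30:NC,62:ND,99:NB]
Op 6: route key 94: smallest pos >= 94 is 99 -> NB
Op 7: route key 89: smallest pos >= 89 is 99 -> NB
Final route key 48: smallest pos >= 48 is 62 -> ND

Answer: ND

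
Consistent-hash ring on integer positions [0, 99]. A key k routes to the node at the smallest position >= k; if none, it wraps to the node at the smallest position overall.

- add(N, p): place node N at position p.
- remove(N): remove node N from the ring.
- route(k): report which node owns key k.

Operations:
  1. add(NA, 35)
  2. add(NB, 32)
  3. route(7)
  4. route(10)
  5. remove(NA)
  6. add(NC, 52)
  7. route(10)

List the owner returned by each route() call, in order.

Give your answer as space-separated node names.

Answer: NB NB NB

Derivation:
Op 1: add NA@35 -> ring=[35:NA]
Op 2: add NB@32 -> ring=[32:NB,35:NA]
Op 3: route key 7: smallest pos >= 7 is 32 -> NB
Op 4: route key 10: smallest pos >= 10 is 32 -> NB
Op 5: remove NA -> ring=[32:NB]
Op 6: add NC@52 -> ring=[32:NB,52:NC]
Op 7: route key 10: smallest pos >= 10 is 32 -> NB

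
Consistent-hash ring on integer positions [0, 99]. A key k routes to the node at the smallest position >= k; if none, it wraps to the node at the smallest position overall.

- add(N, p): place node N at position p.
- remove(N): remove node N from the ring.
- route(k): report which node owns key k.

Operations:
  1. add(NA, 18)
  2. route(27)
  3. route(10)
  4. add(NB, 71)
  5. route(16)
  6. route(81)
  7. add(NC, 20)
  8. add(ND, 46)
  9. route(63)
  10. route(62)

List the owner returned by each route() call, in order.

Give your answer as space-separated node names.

Answer: NA NA NA NA NB NB

Derivation:
Op 1: add NA@18 -> ring=[18:NA]
Op 2: route key 27: none >= 27, wrap to smallest pos 18 -> NA
Op 3: route key 10: smallest pos >= 10 is 18 -> NA
Op 4: add NB@71 -> ring=[18:NA,71:NB]
Op 5: route key 16: smallest pos >= 16 is 18 -> NA
Op 6: route key 81: none >= 81, wrap to smallest pos 18 -> NA
Op 7: add NC@20 -> ring=[18:NA,20:NC,71:NB]
Op 8: add ND@46 -> ring=[18:NA,20:NC,46:ND,71:NB]
Op 9: route key 63: smallest pos >= 63 is 71 -> NB
Op 10: route key 62: smallest pos >= 62 is 71 -> NB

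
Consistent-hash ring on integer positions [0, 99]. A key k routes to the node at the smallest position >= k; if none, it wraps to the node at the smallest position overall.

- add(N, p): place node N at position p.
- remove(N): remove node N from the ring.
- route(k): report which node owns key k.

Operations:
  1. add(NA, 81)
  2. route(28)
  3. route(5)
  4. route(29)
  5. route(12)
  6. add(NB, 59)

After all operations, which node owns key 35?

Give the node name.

Op 1: add NA@81 -> ring=[81:NA]
Op 2: route key 28: smallest pos >= 28 is 81 -> NA
Op 3: route key 5: smallest pos >= 5 is 81 -> NA
Op 4: route key 29: smallest pos >= 29 is 81 -> NA
Op 5: route key 12: smallest pos >= 12 is 81 -> NA
Op 6: add NB@59 -> ring=[59:NB,81:NA]
Final route key 35: smallest pos >= 35 is 59 -> NB

Answer: NB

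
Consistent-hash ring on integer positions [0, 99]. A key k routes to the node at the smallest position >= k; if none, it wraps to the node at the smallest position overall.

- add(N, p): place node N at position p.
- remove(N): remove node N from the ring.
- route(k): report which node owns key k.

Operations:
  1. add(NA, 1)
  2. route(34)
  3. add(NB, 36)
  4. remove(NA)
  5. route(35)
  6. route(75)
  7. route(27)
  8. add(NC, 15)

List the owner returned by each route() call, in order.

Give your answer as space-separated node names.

Answer: NA NB NB NB

Derivation:
Op 1: add NA@1 -> ring=[1:NA]
Op 2: route key 34: none >= 34, wrap to smallest pos 1 -> NA
Op 3: add NB@36 -> ring=[1:NA,36:NB]
Op 4: remove NA -> ring=[36:NB]
Op 5: route key 35: smallest pos >= 35 is 36 -> NB
Op 6: route key 75: none >= 75, wrap to smallest pos 36 -> NB
Op 7: route key 27: smallest pos >= 27 is 36 -> NB
Op 8: add NC@15 -> ring=[15:NC,36:NB]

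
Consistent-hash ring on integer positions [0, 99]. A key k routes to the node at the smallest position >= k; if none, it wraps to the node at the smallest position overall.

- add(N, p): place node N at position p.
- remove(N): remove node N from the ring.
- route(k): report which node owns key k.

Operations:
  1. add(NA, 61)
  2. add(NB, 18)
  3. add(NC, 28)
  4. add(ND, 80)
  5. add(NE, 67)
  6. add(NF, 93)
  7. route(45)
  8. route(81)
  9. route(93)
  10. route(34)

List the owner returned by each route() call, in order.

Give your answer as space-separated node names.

Answer: NA NF NF NA

Derivation:
Op 1: add NA@61 -> ring=[61:NA]
Op 2: add NB@18 -> ring=[18:NB,61:NA]
Op 3: add NC@28 -> ring=[18:NB,28:NC,61:NA]
Op 4: add ND@80 -> ring=[18:NB,28:NC,61:NA,80:ND]
Op 5: add NE@67 -> ring=[18:NB,28:NC,61:NA,67:NE,80:ND]
Op 6: add NF@93 -> ring=[18:NB,28:NC,61:NA,67:NE,80:ND,93:NF]
Op 7: route key 45: smallest pos >= 45 is 61 -> NA
Op 8: route key 81: smallest pos >= 81 is 93 -> NF
Op 9: route key 93: smallest pos >= 93 is 93 -> NF
Op 10: route key 34: smallest pos >= 34 is 61 -> NA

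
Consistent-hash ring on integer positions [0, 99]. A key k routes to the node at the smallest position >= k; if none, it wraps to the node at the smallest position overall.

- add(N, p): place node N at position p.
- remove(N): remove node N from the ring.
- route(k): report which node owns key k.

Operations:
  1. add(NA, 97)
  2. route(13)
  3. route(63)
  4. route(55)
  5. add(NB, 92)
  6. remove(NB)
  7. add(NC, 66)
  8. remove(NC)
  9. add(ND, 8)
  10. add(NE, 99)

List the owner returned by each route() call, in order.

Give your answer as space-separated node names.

Op 1: add NA@97 -> ring=[97:NA]
Op 2: route key 13: smallest pos >= 13 is 97 -> NA
Op 3: route key 63: smallest pos >= 63 is 97 -> NA
Op 4: route key 55: smallest pos >= 55 is 97 -> NA
Op 5: add NB@92 -> ring=[92:NB,97:NA]
Op 6: remove NB -> ring=[97:NA]
Op 7: add NC@66 -> ring=[66:NC,97:NA]
Op 8: remove NC -> ring=[97:NA]
Op 9: add ND@8 -> ring=[8:ND,97:NA]
Op 10: add NE@99 -> ring=[8:ND,97:NA,99:NE]

Answer: NA NA NA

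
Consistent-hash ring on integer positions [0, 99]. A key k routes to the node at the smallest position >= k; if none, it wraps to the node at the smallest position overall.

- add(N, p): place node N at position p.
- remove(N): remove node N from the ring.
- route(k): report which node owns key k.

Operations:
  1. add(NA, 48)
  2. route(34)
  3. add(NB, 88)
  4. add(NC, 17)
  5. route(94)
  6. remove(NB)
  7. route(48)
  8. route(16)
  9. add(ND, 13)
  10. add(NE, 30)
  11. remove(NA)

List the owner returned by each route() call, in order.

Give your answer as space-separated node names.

Answer: NA NC NA NC

Derivation:
Op 1: add NA@48 -> ring=[48:NA]
Op 2: route key 34: smallest pos >= 34 is 48 -> NA
Op 3: add NB@88 -> ring=[48:NA,88:NB]
Op 4: add NC@17 -> ring=[17:NC,48:NA,88:NB]
Op 5: route key 94: none >= 94, wrap to smallest pos 17 -> NC
Op 6: remove NB -> ring=[17:NC,48:NA]
Op 7: route key 48: smallest pos >= 48 is 48 -> NA
Op 8: route key 16: smallest pos >= 16 is 17 -> NC
Op 9: add ND@13 -> ring=[13:ND,17:NC,48:NA]
Op 10: add NE@30 -> ring=[13:ND,17:NC,30:NE,48:NA]
Op 11: remove NA -> ring=[13:ND,17:NC,30:NE]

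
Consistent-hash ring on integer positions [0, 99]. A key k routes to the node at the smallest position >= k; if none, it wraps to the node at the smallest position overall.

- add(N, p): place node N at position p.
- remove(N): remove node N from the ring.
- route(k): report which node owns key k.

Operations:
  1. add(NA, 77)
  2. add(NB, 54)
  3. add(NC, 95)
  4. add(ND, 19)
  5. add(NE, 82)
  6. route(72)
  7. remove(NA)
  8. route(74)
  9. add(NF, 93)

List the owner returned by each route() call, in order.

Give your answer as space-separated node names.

Op 1: add NA@77 -> ring=[77:NA]
Op 2: add NB@54 -> ring=[54:NB,77:NA]
Op 3: add NC@95 -> ring=[54:NB,77:NA,95:NC]
Op 4: add ND@19 -> ring=[19:ND,54:NB,77:NA,95:NC]
Op 5: add NE@82 -> ring=[19:ND,54:NB,77:NA,82:NE,95:NC]
Op 6: route key 72: smallest pos >= 72 is 77 -> NA
Op 7: remove NA -> ring=[19:ND,54:NB,82:NE,95:NC]
Op 8: route key 74: smallest pos >= 74 is 82 -> NE
Op 9: add NF@93 -> ring=[19:ND,54:NB,82:NE,93:NF,95:NC]

Answer: NA NE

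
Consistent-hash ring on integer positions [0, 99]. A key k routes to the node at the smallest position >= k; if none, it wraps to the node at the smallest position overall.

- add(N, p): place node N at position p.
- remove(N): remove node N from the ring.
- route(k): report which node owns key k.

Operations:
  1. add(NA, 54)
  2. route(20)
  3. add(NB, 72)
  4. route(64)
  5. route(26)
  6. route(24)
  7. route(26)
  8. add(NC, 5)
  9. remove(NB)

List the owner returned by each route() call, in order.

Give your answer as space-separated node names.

Answer: NA NB NA NA NA

Derivation:
Op 1: add NA@54 -> ring=[54:NA]
Op 2: route key 20: smallest pos >= 20 is 54 -> NA
Op 3: add NB@72 -> ring=[54:NA,72:NB]
Op 4: route key 64: smallest pos >= 64 is 72 -> NB
Op 5: route key 26: smallest pos >= 26 is 54 -> NA
Op 6: route key 24: smallest pos >= 24 is 54 -> NA
Op 7: route key 26: smallest pos >= 26 is 54 -> NA
Op 8: add NC@5 -> ring=[5:NC,54:NA,72:NB]
Op 9: remove NB -> ring=[5:NC,54:NA]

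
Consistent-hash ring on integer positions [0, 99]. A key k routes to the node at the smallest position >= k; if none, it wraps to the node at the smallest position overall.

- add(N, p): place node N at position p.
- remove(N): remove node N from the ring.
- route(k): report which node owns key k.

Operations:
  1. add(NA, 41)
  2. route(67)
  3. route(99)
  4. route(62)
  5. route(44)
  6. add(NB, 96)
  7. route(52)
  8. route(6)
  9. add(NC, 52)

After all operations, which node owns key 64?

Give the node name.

Answer: NB

Derivation:
Op 1: add NA@41 -> ring=[41:NA]
Op 2: route key 67: none >= 67, wrap to smallest pos 41 -> NA
Op 3: route key 99: none >= 99, wrap to smallest pos 41 -> NA
Op 4: route key 62: none >= 62, wrap to smallest pos 41 -> NA
Op 5: route key 44: none >= 44, wrap to smallest pos 41 -> NA
Op 6: add NB@96 -> ring=[41:NA,96:NB]
Op 7: route key 52: smallest pos >= 52 is 96 -> NB
Op 8: route key 6: smallest pos >= 6 is 41 -> NA
Op 9: add NC@52 -> ring=[41:NA,52:NC,96:NB]
Final route key 64: smallest pos >= 64 is 96 -> NB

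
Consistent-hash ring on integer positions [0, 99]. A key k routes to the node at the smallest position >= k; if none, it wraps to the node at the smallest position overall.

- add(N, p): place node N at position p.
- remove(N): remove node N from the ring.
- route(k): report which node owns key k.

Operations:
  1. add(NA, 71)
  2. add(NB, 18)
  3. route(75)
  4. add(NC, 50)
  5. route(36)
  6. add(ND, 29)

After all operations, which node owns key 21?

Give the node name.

Op 1: add NA@71 -> ring=[71:NA]
Op 2: add NB@18 -> ring=[18:NB,71:NA]
Op 3: route key 75: none >= 75, wrap to smallest pos 18 -> NB
Op 4: add NC@50 -> ring=[18:NB,50:NC,71:NA]
Op 5: route key 36: smallest pos >= 36 is 50 -> NC
Op 6: add ND@29 -> ring=[18:NB,29:ND,50:NC,71:NA]
Final route key 21: smallest pos >= 21 is 29 -> ND

Answer: ND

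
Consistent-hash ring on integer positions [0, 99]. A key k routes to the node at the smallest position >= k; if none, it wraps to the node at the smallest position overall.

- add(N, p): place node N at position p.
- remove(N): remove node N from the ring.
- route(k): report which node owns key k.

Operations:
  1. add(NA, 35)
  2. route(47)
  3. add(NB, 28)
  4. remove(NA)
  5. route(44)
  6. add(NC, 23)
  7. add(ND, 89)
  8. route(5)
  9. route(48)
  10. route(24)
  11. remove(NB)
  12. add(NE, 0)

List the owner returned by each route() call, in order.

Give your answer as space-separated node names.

Answer: NA NB NC ND NB

Derivation:
Op 1: add NA@35 -> ring=[35:NA]
Op 2: route key 47: none >= 47, wrap to smallest pos 35 -> NA
Op 3: add NB@28 -> ring=[28:NB,35:NA]
Op 4: remove NA -> ring=[28:NB]
Op 5: route key 44: none >= 44, wrap to smallest pos 28 -> NB
Op 6: add NC@23 -> ring=[23:NC,28:NB]
Op 7: add ND@89 -> ring=[23:NC,28:NB,89:ND]
Op 8: route key 5: smallest pos >= 5 is 23 -> NC
Op 9: route key 48: smallest pos >= 48 is 89 -> ND
Op 10: route key 24: smallest pos >= 24 is 28 -> NB
Op 11: remove NB -> ring=[23:NC,89:ND]
Op 12: add NE@0 -> ring=[0:NE,23:NC,89:ND]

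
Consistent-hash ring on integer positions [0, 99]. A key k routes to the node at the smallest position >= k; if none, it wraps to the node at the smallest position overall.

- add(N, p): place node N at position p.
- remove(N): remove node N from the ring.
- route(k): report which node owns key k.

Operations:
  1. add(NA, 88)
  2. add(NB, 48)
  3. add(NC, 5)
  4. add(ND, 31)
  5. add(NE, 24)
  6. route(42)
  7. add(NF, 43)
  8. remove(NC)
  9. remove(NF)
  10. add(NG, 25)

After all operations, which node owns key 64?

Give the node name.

Answer: NA

Derivation:
Op 1: add NA@88 -> ring=[88:NA]
Op 2: add NB@48 -> ring=[48:NB,88:NA]
Op 3: add NC@5 -> ring=[5:NC,48:NB,88:NA]
Op 4: add ND@31 -> ring=[5:NC,31:ND,48:NB,88:NA]
Op 5: add NE@24 -> ring=[5:NC,24:NE,31:ND,48:NB,88:NA]
Op 6: route key 42: smallest pos >= 42 is 48 -> NB
Op 7: add NF@43 -> ring=[5:NC,24:NE,31:ND,43:NF,48:NB,88:NA]
Op 8: remove NC -> ring=[24:NE,31:ND,43:NF,48:NB,88:NA]
Op 9: remove NF -> ring=[24:NE,31:ND,48:NB,88:NA]
Op 10: add NG@25 -> ring=[24:NE,25:NG,31:ND,48:NB,88:NA]
Final route key 64: smallest pos >= 64 is 88 -> NA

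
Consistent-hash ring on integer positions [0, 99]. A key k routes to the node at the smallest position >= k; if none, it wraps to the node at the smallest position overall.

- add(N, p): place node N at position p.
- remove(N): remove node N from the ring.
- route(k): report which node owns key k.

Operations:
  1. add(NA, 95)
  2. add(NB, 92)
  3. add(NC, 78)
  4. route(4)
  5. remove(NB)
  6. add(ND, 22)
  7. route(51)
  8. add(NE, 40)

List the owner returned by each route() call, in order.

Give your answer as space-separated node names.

Answer: NC NC

Derivation:
Op 1: add NA@95 -> ring=[95:NA]
Op 2: add NB@92 -> ring=[92:NB,95:NA]
Op 3: add NC@78 -> ring=[78:NC,92:NB,95:NA]
Op 4: route key 4: smallest pos >= 4 is 78 -> NC
Op 5: remove NB -> ring=[78:NC,95:NA]
Op 6: add ND@22 -> ring=[22:ND,78:NC,95:NA]
Op 7: route key 51: smallest pos >= 51 is 78 -> NC
Op 8: add NE@40 -> ring=[22:ND,40:NE,78:NC,95:NA]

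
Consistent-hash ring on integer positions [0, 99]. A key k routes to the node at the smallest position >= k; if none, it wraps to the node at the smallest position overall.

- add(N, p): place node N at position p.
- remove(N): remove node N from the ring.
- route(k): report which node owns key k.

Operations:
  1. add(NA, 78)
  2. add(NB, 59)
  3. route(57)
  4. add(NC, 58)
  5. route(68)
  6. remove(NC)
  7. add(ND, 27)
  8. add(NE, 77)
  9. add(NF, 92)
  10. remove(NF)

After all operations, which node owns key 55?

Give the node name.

Answer: NB

Derivation:
Op 1: add NA@78 -> ring=[78:NA]
Op 2: add NB@59 -> ring=[59:NB,78:NA]
Op 3: route key 57: smallest pos >= 57 is 59 -> NB
Op 4: add NC@58 -> ring=[58:NC,59:NB,78:NA]
Op 5: route key 68: smallest pos >= 68 is 78 -> NA
Op 6: remove NC -> ring=[59:NB,78:NA]
Op 7: add ND@27 -> ring=[27:ND,59:NB,78:NA]
Op 8: add NE@77 -> ring=[27:ND,59:NB,77:NE,78:NA]
Op 9: add NF@92 -> ring=[27:ND,59:NB,77:NE,78:NA,92:NF]
Op 10: remove NF -> ring=[27:ND,59:NB,77:NE,78:NA]
Final route key 55: smallest pos >= 55 is 59 -> NB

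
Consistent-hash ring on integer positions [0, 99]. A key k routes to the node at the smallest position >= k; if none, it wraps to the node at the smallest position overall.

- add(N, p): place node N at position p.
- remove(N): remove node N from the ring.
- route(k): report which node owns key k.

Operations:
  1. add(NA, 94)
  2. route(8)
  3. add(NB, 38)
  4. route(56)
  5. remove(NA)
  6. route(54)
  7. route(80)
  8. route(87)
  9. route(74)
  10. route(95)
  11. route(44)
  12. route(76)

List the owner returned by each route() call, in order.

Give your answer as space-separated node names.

Op 1: add NA@94 -> ring=[94:NA]
Op 2: route key 8: smallest pos >= 8 is 94 -> NA
Op 3: add NB@38 -> ring=[38:NB,94:NA]
Op 4: route key 56: smallest pos >= 56 is 94 -> NA
Op 5: remove NA -> ring=[38:NB]
Op 6: route key 54: none >= 54, wrap to smallest pos 38 -> NB
Op 7: route key 80: none >= 80, wrap to smallest pos 38 -> NB
Op 8: route key 87: none >= 87, wrap to smallest pos 38 -> NB
Op 9: route key 74: none >= 74, wrap to smallest pos 38 -> NB
Op 10: route key 95: none >= 95, wrap to smallest pos 38 -> NB
Op 11: route key 44: none >= 44, wrap to smallest pos 38 -> NB
Op 12: route key 76: none >= 76, wrap to smallest pos 38 -> NB

Answer: NA NA NB NB NB NB NB NB NB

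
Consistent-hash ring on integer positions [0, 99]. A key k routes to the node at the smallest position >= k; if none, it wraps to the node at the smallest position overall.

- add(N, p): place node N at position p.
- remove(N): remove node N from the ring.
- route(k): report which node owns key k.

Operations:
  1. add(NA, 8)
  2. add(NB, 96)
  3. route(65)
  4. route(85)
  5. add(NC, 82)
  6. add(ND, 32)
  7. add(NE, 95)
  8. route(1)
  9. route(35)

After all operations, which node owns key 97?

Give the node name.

Op 1: add NA@8 -> ring=[8:NA]
Op 2: add NB@96 -> ring=[8:NA,96:NB]
Op 3: route key 65: smallest pos >= 65 is 96 -> NB
Op 4: route key 85: smallest pos >= 85 is 96 -> NB
Op 5: add NC@82 -> ring=[8:NA,82:NC,96:NB]
Op 6: add ND@32 -> ring=[8:NA,32:ND,82:NC,96:NB]
Op 7: add NE@95 -> ring=[8:NA,32:ND,82:NC,95:NE,96:NB]
Op 8: route key 1: smallest pos >= 1 is 8 -> NA
Op 9: route key 35: smallest pos >= 35 is 82 -> NC
Final route key 97: none >= 97, wrap to smallest pos 8 -> NA

Answer: NA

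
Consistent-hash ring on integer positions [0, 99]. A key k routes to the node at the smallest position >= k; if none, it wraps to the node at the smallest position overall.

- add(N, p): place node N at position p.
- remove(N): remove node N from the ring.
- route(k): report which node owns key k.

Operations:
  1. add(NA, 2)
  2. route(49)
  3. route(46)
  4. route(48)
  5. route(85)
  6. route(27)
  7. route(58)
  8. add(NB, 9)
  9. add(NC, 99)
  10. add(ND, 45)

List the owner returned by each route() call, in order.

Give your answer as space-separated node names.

Answer: NA NA NA NA NA NA

Derivation:
Op 1: add NA@2 -> ring=[2:NA]
Op 2: route key 49: none >= 49, wrap to smallest pos 2 -> NA
Op 3: route key 46: none >= 46, wrap to smallest pos 2 -> NA
Op 4: route key 48: none >= 48, wrap to smallest pos 2 -> NA
Op 5: route key 85: none >= 85, wrap to smallest pos 2 -> NA
Op 6: route key 27: none >= 27, wrap to smallest pos 2 -> NA
Op 7: route key 58: none >= 58, wrap to smallest pos 2 -> NA
Op 8: add NB@9 -> ring=[2:NA,9:NB]
Op 9: add NC@99 -> ring=[2:NA,9:NB,99:NC]
Op 10: add ND@45 -> ring=[2:NA,9:NB,45:ND,99:NC]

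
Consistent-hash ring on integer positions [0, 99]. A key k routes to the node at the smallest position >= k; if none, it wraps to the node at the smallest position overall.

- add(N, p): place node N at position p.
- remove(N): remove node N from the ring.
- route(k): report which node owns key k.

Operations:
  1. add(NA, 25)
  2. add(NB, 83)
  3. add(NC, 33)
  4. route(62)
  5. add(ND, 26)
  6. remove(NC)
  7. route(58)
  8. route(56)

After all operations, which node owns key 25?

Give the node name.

Op 1: add NA@25 -> ring=[25:NA]
Op 2: add NB@83 -> ring=[25:NA,83:NB]
Op 3: add NC@33 -> ring=[25:NA,33:NC,83:NB]
Op 4: route key 62: smallest pos >= 62 is 83 -> NB
Op 5: add ND@26 -> ring=[25:NA,26:ND,33:NC,83:NB]
Op 6: remove NC -> ring=[25:NA,26:ND,83:NB]
Op 7: route key 58: smallest pos >= 58 is 83 -> NB
Op 8: route key 56: smallest pos >= 56 is 83 -> NB
Final route key 25: smallest pos >= 25 is 25 -> NA

Answer: NA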